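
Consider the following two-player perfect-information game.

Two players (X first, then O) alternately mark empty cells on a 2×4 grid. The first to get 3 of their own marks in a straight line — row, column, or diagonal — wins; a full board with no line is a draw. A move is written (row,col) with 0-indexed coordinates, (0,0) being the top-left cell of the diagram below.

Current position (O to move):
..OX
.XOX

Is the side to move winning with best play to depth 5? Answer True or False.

O winning at [..OX/.XOX]: False

p1 O@[..OX/.XOX]: (0,0)[O.OX/.XOX]+0* (0,1)[.OOX/.XOX]+0 (1,0)[..OX/OXOX]+0
p2 X@[O.OX/.XOX]: (0,1)[OXOX/.XOX]+0* (1,0)[O.OX/XXOX]-1
p3 O@[OXOX/.XOX]: (1,0)[OXOX/OXOX]+0*
p4 X@[OXOX/OXOX] terminal +0; root [..OX/.XOX] d5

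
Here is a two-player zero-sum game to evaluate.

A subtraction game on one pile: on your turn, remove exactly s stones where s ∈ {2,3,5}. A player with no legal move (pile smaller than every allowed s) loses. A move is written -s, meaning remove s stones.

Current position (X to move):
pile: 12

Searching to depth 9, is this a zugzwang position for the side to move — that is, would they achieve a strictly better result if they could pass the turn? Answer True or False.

ply 1, X at 12 | -2=-1→10; -3=-1→9; -5=+1→7*
ply 2, O at 7 | -2=-1→5*; -3=-1→4; -5=-1→2
ply 3, X at 5 | -2=-1→3; -3=-1→2; -5=+1→0*
ply 4: 0 is terminal -1 (O); from 12 depth 9
if X skipped the turn, O would face:
~ ply 1, O at 12 | -2=-1→10; -3=-1→9; -5=+1→7*
~ ply 2, X at 7 | -2=-1→5*; -3=-1→4; -5=-1→2
~ ply 3, O at 5 | -2=-1→3; -3=-1→2; -5=+1→0*
~ ply 4: 0 is terminal -1 (X); from 12 depth 9
compare (X): move=+1 vs pass=-1

zugzwang(12, X) = False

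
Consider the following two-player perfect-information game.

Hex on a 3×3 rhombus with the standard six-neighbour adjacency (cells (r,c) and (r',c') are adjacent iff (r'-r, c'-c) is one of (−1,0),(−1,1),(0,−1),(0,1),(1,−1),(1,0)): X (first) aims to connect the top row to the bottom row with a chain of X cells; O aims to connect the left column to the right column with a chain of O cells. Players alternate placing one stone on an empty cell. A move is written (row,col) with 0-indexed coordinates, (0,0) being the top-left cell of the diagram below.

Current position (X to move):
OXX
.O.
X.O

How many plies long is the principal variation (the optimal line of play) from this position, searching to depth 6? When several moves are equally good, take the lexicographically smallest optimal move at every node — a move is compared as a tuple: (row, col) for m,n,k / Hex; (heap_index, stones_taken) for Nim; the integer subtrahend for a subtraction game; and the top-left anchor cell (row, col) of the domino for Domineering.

ply 1, X at OXX/.O./X.O | (1,0)=+1→OXX/XO./X.O*; (1,2)=+1→OXX/.OX/X.O; (2,1)=+1→OXX/.O./XXO
ply 2: OXX/XO./X.O is terminal -1 (O); from OXX/.O./X.O depth 6

PV length from [OXX/.O./X.O]: 1 ply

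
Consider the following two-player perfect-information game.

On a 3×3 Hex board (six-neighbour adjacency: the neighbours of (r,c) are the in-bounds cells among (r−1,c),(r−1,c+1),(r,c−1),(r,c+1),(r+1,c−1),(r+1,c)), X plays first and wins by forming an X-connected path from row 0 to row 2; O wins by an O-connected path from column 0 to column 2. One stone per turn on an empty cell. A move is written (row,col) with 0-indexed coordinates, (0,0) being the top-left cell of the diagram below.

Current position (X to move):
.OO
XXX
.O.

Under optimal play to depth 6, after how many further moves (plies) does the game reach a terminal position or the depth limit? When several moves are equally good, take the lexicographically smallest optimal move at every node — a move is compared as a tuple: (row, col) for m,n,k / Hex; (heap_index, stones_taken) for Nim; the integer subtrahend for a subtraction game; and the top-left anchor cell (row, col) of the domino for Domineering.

[.OO/XXX/.O.] X move#1: (0,0):+1/XOO/XXX/.O.*, (2,0):-1/.OO/XXX/XO., (2,2):-1/.OO/XXX/.OX
[XOO/XXX/.O.] O move#2: (2,0):-1/XOO/XXX/OO.*, (2,2):-1/XOO/XXX/.OO
[XOO/XXX/OO.] X move#3: (2,2):+1/XOO/XXX/OOX*
[XOO/XXX/OOX] end (terminal -1, O#4); searched .OO/XXX/.O. to 6

PV length from [.OO/XXX/.O.]: 3 plies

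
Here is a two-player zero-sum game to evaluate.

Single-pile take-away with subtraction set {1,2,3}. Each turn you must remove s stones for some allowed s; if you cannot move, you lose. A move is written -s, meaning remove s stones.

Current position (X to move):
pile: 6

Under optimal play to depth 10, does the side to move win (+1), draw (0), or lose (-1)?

p1 X@[6]: -1[5]-1 -2[4]+1* -3[3]-1
p2 O@[4]: -1[3]-1* -2[2]-1 -3[1]-1
p3 X@[3]: -1[2]-1 -2[1]-1 -3[0]+1*
p4 O@[0] terminal -1; root [6] d10

value(6, X) = +1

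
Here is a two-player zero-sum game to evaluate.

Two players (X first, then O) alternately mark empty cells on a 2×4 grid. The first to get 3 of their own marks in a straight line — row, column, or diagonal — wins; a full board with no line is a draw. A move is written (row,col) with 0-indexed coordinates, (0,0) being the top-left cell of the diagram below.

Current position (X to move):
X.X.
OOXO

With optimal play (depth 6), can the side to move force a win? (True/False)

X winning at [X.X./OOXO]: True

[X.X./OOXO] X move#1: (0,1):+1/XXX./OOXO*, (0,3):+0/X.XX/OOXO
[XXX./OOXO] end (terminal -1, O#2); searched X.X./OOXO to 6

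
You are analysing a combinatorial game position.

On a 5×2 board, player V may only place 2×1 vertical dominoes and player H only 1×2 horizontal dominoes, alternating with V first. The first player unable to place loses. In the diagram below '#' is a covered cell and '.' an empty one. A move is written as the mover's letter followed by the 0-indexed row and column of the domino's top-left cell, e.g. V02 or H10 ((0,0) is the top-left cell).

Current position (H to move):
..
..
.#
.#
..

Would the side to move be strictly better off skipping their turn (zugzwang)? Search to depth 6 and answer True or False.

zugzwang(../../.#/.#/.., H) = False

[../../.#/.#/..] H move#1: H00:+1/##/../.#/.#/..*, H10:+1/../##/.#/.#/.., H40:-1/../../.#/.#/##
[##/../.#/.#/..] V move#2: V10:-1/##/#./##/.#/..*, V20:-1/##/../##/##/.., V30:-1/##/../.#/##/#.
[##/#./##/.#/..] H move#3: H40:+1/##/#./##/.#/##*
[##/#./##/.#/##] end (terminal -1, V#4); searched ../../.#/.#/.. to 6
suppose H passes — search the same position with V to move:
pass> [../../.#/.#/..] V move#1: V00:+1/#./#./.#/.#/..*, V01:+1/.#/.#/.#/.#/.., V10:+1/../#./##/.#/.., V20:-1/../../##/##/.., V30:-1/../../.#/##/#.
pass> [#./#./.#/.#/..] H move#2: H40:-1/#./#./.#/.#/##*
pass> [#./#./.#/.#/##] V move#3: V01:+1/##/##/.#/.#/##*, V20:+1/#./#./##/##/##
pass> [##/##/.#/.#/##] end (terminal -1, H#4); searched ../../.#/.#/.. to 6
for H: play +1, pass -1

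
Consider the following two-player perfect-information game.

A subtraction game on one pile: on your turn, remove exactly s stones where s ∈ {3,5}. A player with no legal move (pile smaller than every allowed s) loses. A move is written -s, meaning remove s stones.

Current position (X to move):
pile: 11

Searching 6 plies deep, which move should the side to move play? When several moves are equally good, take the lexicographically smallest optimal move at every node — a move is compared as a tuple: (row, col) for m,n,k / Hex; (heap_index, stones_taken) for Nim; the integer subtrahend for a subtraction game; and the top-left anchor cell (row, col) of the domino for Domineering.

X's best at [11]: -3

ply 1, X at 11 | -3=+1→8*; -5=-1→6
ply 2, O at 8 | -3=-1→5*; -5=-1→3
ply 3, X at 5 | -3=+1→2*; -5=+1→0
ply 4: 2 is terminal -1 (O); from 11 depth 6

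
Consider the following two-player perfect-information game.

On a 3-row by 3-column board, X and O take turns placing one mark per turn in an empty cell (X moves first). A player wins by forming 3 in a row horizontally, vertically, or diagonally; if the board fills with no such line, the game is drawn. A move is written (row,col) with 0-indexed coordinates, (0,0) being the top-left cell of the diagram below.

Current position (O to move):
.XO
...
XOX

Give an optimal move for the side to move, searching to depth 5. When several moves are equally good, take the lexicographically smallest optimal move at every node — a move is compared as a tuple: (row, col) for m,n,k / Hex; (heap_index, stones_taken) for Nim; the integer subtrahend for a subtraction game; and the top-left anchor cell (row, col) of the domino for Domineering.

O's best at [.XO/.../XOX]: (0,0)

ply 1, O at .XO/.../XOX | (0,0)=+0→OXO/.../XOX*; (1,0)=+0→.XO/O../XOX; (1,1)=+0→.XO/.O./XOX; (1,2)=-1→.XO/..O/XOX
ply 2, X at OXO/.../XOX | (1,0)=+0→OXO/X../XOX*; (1,1)=+0→OXO/.X./XOX; (1,2)=+0→OXO/..X/XOX
ply 3, O at OXO/X../XOX | (1,1)=+0→OXO/XO./XOX*; (1,2)=+0→OXO/X.O/XOX
ply 4, X at OXO/XO./XOX | (1,2)=+0→OXO/XOX/XOX*
ply 5: OXO/XOX/XOX is terminal +0 (O); from .XO/.../XOX depth 5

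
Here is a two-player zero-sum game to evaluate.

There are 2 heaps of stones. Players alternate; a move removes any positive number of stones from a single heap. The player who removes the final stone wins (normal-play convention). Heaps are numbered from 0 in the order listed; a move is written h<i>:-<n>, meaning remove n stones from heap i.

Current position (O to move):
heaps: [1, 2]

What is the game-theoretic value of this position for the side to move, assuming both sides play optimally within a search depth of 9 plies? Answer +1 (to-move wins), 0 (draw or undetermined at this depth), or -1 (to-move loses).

[(1,2)] O move#1: h0:-1:-1/(0,2), h1:-1:+1/(1,1)*, h1:-2:-1/(1,0)
[(1,1)] X move#2: h0:-1:-1/(0,1)*, h1:-1:-1/(1,0)
[(0,1)] O move#3: h1:-1:+1/(0,0)*
[(0,0)] end (terminal -1, X#4); searched (1,2) to 9

value((1,2), O) = +1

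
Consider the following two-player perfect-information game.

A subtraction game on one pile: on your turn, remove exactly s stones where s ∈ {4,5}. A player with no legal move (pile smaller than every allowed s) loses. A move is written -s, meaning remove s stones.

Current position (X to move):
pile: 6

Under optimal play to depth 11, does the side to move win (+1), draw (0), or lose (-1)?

value(6, X) = +1

p1 X@[6]: -4[2]+1* -5[1]+1
p2 O@[2] terminal -1; root [6] d11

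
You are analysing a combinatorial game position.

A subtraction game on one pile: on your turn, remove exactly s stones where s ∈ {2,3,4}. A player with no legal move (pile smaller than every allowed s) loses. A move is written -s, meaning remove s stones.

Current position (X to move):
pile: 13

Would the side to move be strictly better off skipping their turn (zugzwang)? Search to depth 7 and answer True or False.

zugzwang(13, X) = True

ply 1, X at 13 | -2=-1→11*; -3=-1→10; -4=-1→9
ply 2, O at 11 | -2=-1→9; -3=-1→8; -4=+1→7*
ply 3, X at 7 | -2=-1→5*; -3=-1→4; -4=-1→3
ply 4, O at 5 | -2=-1→3; -3=-1→2; -4=+1→1*
ply 5: 1 is terminal -1 (X); from 13 depth 7
suppose X passes — search the same position with O to move:
pass> ply 1, O at 13 | -2=-1→11*; -3=-1→10; -4=-1→9
pass> ply 2, X at 11 | -2=-1→9; -3=-1→8; -4=+1→7*
pass> ply 3, O at 7 | -2=-1→5*; -3=-1→4; -4=-1→3
pass> ply 4, X at 5 | -2=-1→3; -3=-1→2; -4=+1→1*
pass> ply 5: 1 is terminal -1 (O); from 13 depth 7
for X: play -1, pass +1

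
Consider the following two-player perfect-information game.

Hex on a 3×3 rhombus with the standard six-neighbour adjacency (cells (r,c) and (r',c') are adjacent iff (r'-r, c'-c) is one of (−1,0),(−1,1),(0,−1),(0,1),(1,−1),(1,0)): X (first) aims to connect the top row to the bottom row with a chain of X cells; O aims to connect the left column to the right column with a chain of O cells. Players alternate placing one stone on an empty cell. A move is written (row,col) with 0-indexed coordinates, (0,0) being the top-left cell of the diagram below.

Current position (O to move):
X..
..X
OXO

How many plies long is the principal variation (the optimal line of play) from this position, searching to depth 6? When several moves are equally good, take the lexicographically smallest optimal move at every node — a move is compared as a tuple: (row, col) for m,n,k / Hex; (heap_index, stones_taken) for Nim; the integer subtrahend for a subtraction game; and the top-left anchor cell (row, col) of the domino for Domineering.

p1 O@[X../..X/OXO]: (0,1)[XO./..X/OXO]-1* (0,2)[X.O/..X/OXO]-1 (1,0)[X../O.X/OXO]-1 (1,1)[X../.OX/OXO]-1
p2 X@[XO./..X/OXO]: (0,2)[XOX/..X/OXO]+1* (1,0)[XO./X.X/OXO]+1 (1,1)[XO./.XX/OXO]+1
p3 O@[XOX/..X/OXO] terminal -1; root [X../..X/OXO] d6

PV length from [X../..X/OXO]: 2 plies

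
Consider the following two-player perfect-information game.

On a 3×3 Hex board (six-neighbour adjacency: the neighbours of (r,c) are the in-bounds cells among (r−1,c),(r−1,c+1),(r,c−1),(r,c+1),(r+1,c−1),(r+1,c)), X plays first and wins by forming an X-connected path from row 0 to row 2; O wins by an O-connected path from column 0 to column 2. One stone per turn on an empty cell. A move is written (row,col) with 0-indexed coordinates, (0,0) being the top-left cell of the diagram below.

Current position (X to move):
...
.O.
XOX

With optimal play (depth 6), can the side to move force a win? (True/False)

p1 X@[.../.O./XOX]: (0,0)[X../.O./XOX]-1 (0,1)[.X./.O./XOX]-1 (0,2)[..X/.O./XOX]+1* (1,0)[.../XO./XOX]+1 (1,2)[.../.OX/XOX]+1
p2 O@[..X/.O./XOX]: (0,0)[O.X/.O./XOX]-1* (0,1)[.OX/.O./XOX]-1 (1,0)[..X/OO./XOX]-1 (1,2)[..X/.OO/XOX]-1
p3 X@[O.X/.O./XOX]: (0,1)[OXX/.O./XOX]+1* (1,0)[O.X/XO./XOX]+1 (1,2)[O.X/.OX/XOX]+1
p4 O@[OXX/.O./XOX]: (1,0)[OXX/OO./XOX]-1* (1,2)[OXX/.OO/XOX]-1
p5 X@[OXX/OO./XOX]: (1,2)[OXX/OOX/XOX]+1*
p6 O@[OXX/OOX/XOX] terminal -1; root [.../.O./XOX] d6

X winning at [.../.O./XOX]: True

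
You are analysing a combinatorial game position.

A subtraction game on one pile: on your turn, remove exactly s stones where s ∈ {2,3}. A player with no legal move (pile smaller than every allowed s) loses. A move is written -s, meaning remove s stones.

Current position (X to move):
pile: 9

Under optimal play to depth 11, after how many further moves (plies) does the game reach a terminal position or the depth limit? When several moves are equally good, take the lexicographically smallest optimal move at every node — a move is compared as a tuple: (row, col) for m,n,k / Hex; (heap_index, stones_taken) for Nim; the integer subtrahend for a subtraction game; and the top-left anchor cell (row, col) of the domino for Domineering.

[9] X move#1: -2:-1/7, -3:+1/6*
[6] O move#2: -2:-1/4*, -3:-1/3
[4] X move#3: -2:-1/2, -3:+1/1*
[1] end (terminal -1, O#4); searched 9 to 11

PV length from [9]: 3 plies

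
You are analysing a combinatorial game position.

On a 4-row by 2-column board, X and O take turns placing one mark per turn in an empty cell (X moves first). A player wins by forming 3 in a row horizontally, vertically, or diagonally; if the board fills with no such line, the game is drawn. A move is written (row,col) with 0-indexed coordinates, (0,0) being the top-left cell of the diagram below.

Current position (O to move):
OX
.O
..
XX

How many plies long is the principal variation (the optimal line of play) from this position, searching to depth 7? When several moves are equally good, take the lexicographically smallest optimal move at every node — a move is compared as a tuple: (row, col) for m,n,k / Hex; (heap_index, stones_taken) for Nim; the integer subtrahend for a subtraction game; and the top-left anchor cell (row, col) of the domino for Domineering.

[OX/.O/../XX] O move#1: (1,0):+0/OX/OO/../XX*, (2,0):+0/OX/.O/O./XX, (2,1):+0/OX/.O/.O/XX
[OX/OO/../XX] X move#2: (2,0):+0/OX/OO/X./XX*, (2,1):-1/OX/OO/.X/XX
[OX/OO/X./XX] O move#3: (2,1):+0/OX/OO/XO/XX*
[OX/OO/XO/XX] end (terminal +0, X#4); searched OX/.O/../XX to 7

PV length from [OX/.O/../XX]: 3 plies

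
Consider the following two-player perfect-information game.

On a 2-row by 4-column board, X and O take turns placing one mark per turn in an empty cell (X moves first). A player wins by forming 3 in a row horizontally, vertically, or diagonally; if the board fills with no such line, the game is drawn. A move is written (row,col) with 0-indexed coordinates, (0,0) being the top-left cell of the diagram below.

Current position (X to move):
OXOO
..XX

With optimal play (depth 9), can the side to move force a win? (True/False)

X winning at [OXOO/..XX]: True

[OXOO/..XX] X move#1: (1,0):+0/OXOO/X.XX, (1,1):+1/OXOO/.XXX*
[OXOO/.XXX] end (terminal -1, O#2); searched OXOO/..XX to 9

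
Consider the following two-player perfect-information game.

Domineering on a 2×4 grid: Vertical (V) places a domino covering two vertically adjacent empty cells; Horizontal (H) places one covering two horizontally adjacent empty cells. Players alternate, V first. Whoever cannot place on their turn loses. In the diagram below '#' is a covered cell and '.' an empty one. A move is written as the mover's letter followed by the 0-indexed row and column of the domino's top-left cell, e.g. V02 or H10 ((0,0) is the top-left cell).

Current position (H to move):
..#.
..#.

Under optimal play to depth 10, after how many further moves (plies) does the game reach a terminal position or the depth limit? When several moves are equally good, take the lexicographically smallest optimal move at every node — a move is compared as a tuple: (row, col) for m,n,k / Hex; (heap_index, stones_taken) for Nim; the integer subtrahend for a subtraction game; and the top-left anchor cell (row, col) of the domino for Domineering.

PV length from [..#./..#.]: 3 plies

ply 1, H at ..#./..#. | H00=+1→###./..#.*; H10=+1→..#./###.
ply 2, V at ###./..#. | V03=-1→####/..##*
ply 3, H at ####/..## | H10=+1→####/####*
ply 4: ####/#### is terminal -1 (V); from ..#./..#. depth 10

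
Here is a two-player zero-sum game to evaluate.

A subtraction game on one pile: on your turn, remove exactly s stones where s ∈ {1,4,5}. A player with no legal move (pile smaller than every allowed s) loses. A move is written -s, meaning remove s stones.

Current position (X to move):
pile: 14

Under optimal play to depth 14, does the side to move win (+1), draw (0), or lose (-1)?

value(14, X) = +1

p1 X@[14]: -1[13]-1 -4[10]+1* -5[9]-1
p2 O@[10]: -1[9]-1* -4[6]-1 -5[5]-1
p3 X@[9]: -1[8]+1* -4[5]-1 -5[4]-1
p4 O@[8]: -1[7]-1* -4[4]-1 -5[3]-1
p5 X@[7]: -1[6]-1 -4[3]-1 -5[2]+1*
p6 O@[2]: -1[1]-1*
p7 X@[1]: -1[0]+1*
p8 O@[0] terminal -1; root [14] d14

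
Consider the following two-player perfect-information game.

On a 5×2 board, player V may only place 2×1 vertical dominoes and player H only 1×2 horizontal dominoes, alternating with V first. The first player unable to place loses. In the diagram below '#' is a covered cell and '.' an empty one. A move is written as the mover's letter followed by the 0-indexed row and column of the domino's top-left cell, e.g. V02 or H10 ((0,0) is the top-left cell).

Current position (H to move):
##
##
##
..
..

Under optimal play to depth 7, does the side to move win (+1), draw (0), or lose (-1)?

value(##/##/##/../.., H) = +1

[##/##/##/../..] H move#1: H30:+1/##/##/##/##/..*, H40:+1/##/##/##/../##
[##/##/##/##/..] end (terminal -1, V#2); searched ##/##/##/../.. to 7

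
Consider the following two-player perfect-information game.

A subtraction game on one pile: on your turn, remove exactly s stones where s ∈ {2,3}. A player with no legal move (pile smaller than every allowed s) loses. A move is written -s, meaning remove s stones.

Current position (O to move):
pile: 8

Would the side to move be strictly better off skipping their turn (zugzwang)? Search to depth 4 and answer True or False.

zugzwang(8, O) = False

ply 1, O at 8 | -2=+1→6*; -3=+1→5
ply 2, X at 6 | -2=-1→4*; -3=-1→3
ply 3, O at 4 | -2=-1→2; -3=+1→1*
ply 4: 1 is terminal -1 (X); from 8 depth 4
suppose O passes — search the same position with X to move:
pass> ply 1, X at 8 | -2=+1→6*; -3=+1→5
pass> ply 2, O at 6 | -2=-1→4*; -3=-1→3
pass> ply 3, X at 4 | -2=-1→2; -3=+1→1*
pass> ply 4: 1 is terminal -1 (O); from 8 depth 4
for O: play +1, pass -1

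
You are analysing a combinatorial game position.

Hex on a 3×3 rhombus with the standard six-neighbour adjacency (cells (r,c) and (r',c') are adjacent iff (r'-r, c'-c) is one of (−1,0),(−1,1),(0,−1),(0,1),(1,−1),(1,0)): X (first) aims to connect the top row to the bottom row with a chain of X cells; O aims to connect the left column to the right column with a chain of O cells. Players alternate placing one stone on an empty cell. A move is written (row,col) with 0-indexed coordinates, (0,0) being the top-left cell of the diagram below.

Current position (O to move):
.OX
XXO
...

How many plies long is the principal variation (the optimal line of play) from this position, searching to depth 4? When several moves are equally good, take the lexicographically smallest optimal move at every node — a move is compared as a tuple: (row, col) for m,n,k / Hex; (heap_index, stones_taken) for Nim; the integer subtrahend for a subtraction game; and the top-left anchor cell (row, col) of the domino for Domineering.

PV length from [.OX/XXO/...]: 2 plies

ply 1, O at .OX/XXO/... | (0,0)=-1→OOX/XXO/...*; (2,0)=-1→.OX/XXO/O..; (2,1)=-1→.OX/XXO/.O.; (2,2)=-1→.OX/XXO/..O
ply 2, X at OOX/XXO/... | (2,0)=+1→OOX/XXO/X..*; (2,1)=+1→OOX/XXO/.X.; (2,2)=+1→OOX/XXO/..X
ply 3: OOX/XXO/X.. is terminal -1 (O); from .OX/XXO/... depth 4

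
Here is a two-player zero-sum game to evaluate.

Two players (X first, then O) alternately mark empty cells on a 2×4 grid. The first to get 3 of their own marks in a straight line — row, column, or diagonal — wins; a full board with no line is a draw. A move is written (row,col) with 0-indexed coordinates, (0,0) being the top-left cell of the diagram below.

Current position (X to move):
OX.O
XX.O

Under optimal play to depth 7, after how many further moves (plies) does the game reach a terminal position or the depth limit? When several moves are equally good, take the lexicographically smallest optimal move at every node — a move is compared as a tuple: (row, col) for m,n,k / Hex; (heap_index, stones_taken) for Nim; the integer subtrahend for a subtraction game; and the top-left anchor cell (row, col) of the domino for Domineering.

[OX.O/XX.O] X move#1: (0,2):+0/OXXO/XX.O, (1,2):+1/OX.O/XXXO*
[OX.O/XXXO] end (terminal -1, O#2); searched OX.O/XX.O to 7

PV length from [OX.O/XX.O]: 1 ply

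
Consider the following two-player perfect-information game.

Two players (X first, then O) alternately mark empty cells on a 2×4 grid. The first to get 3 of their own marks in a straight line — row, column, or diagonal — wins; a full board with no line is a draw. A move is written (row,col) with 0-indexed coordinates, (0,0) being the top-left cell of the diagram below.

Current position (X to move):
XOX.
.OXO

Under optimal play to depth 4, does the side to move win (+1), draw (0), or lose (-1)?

p1 X@[XOX./.OXO]: (0,3)[XOXX/.OXO]+0* (1,0)[XOX./XOXO]+0
p2 O@[XOXX/.OXO]: (1,0)[XOXX/OOXO]+0*
p3 X@[XOXX/OOXO] terminal +0; root [XOX./.OXO] d4

value(XOX./.OXO, X) = 0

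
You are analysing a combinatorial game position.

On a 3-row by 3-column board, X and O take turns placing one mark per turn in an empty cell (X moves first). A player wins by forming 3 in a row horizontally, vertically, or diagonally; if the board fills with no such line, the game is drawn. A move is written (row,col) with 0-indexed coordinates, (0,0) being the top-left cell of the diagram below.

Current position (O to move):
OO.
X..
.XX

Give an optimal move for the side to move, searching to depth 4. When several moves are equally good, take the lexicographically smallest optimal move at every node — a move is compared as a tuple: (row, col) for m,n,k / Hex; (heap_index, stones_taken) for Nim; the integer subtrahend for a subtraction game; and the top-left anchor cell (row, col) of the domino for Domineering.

O's best at [OO./X../.XX]: (0,2)

ply 1, O at OO./X../.XX | (0,2)=+1→OOO/X../.XX*; (1,1)=-1→OO./XO./.XX; (1,2)=-1→OO./X.O/.XX; (2,0)=+0→OO./X../OXX
ply 2: OOO/X../.XX is terminal -1 (X); from OO./X../.XX depth 4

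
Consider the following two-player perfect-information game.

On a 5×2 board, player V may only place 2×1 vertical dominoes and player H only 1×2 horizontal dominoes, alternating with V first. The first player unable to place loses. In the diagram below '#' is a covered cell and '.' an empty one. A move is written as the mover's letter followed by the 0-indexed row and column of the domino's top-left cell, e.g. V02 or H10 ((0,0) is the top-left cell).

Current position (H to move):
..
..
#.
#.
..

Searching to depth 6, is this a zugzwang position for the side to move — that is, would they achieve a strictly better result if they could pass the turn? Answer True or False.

zugzwang(../../#./#./.., H) = False

p1 H@[../../#./#./..]: H00[##/../#./#./..]+1* H10[../##/#./#./..]+1 H40[../../#./#./##]-1
p2 V@[##/../#./#./..]: V11[##/.#/##/#./..]-1* V21[##/../##/##/..]-1 V31[##/../#./##/.#]-1
p3 H@[##/.#/##/#./..]: H40[##/.#/##/#./##]+1*
p4 V@[##/.#/##/#./##] terminal -1; root [../../#./#./..] d6
pass branch (V moves first from the same position):
  | p1 V@[../../#./#./..]: V00[#./#./#./#./..]+1* V01[.#/.#/#./#./..]+1 V11[../.#/##/#./..]+1 V21[../../##/##/..]-1 V31[../../#./##/.#]-1
  | p2 H@[#./#./#./#./..]: H40[#./#./#./#./##]-1*
  | p3 V@[#./#./#./#./##]: V01[##/##/#./#./##]+1* V11[#./##/##/#./##]+1 V21[#./#./##/##/##]+1
  | p4 H@[##/##/#./#./##] terminal -1; root [../../#./#./..] d6
H moving scores +1; H passing scores -1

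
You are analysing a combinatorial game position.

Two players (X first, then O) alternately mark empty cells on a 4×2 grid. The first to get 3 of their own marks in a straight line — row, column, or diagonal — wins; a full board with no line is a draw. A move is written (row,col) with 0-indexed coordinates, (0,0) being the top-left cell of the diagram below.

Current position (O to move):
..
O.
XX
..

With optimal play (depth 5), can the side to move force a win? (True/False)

O winning at [../O./XX/..]: False

p1 O@[../O./XX/..]: (0,0)[O./O./XX/..]-1 (0,1)[.O/O./XX/..]+0* (1,1)[../OO/XX/..]+0 (3,0)[../O./XX/O.]-1 (3,1)[../O./XX/.O]+0
p2 X@[.O/O./XX/..]: (0,0)[XO/O./XX/..]+0* (1,1)[.O/OX/XX/..]+0 (3,0)[.O/O./XX/X.]+0 (3,1)[.O/O./XX/.X]+0
p3 O@[XO/O./XX/..]: (1,1)[XO/OO/XX/..]+0* (3,0)[XO/O./XX/O.]+0 (3,1)[XO/O./XX/.O]+0
p4 X@[XO/OO/XX/..]: (3,0)[XO/OO/XX/X.]+0* (3,1)[XO/OO/XX/.X]+0
p5 O@[XO/OO/XX/X.]: (3,1)[XO/OO/XX/XO]+0*
p6 X@[XO/OO/XX/XO] terminal +0; root [../O./XX/..] d5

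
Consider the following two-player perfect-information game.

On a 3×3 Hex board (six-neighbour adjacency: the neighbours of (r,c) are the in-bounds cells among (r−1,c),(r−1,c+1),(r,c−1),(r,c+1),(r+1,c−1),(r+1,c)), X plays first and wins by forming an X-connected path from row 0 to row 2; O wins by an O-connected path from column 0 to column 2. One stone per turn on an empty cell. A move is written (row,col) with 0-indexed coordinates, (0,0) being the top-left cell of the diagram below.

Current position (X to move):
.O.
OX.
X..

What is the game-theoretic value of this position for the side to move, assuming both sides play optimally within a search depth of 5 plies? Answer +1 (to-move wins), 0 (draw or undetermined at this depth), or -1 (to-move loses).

value(.O./OX./X.., X) = +1

p1 X@[.O./OX./X..]: (0,0)[XO./OX./X..]-1 (0,2)[.OX/OX./X..]+1* (1,2)[.O./OXX/X..]-1 (2,1)[.O./OX./XX.]-1 (2,2)[.O./OX./X.X]-1
p2 O@[.OX/OX./X..] terminal -1; root [.O./OX./X..] d5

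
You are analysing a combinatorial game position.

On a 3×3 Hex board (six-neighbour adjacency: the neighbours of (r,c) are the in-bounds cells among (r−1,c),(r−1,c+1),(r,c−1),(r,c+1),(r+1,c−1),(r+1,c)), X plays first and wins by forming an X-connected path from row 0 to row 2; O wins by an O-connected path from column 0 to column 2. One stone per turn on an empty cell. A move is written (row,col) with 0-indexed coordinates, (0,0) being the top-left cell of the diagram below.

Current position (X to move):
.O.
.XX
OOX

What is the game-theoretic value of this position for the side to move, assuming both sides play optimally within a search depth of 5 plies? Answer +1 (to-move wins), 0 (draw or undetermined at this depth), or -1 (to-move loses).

value(.O./.XX/OOX, X) = +1

p1 X@[.O./.XX/OOX]: (0,0)[XO./.XX/OOX]+1* (0,2)[.OX/.XX/OOX]+1 (1,0)[.O./XXX/OOX]+1
p2 O@[XO./.XX/OOX]: (0,2)[XOO/.XX/OOX]-1* (1,0)[XO./OXX/OOX]-1
p3 X@[XOO/.XX/OOX]: (1,0)[XOO/XXX/OOX]+1*
p4 O@[XOO/XXX/OOX] terminal -1; root [.O./.XX/OOX] d5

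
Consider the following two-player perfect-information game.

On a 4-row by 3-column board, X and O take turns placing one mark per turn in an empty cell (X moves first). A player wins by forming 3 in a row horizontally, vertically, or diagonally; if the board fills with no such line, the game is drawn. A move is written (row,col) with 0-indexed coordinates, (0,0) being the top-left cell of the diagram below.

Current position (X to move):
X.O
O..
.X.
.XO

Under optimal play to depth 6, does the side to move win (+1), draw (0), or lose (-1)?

ply 1, X at X.O/O../.X./.XO | (0,1)=-1→XXO/O../.X./.XO; (1,1)=+1→X.O/OX./.X./.XO*; (1,2)=+1→X.O/O.X/.X./.XO; (2,0)=+1→X.O/O../XX./.XO; (2,2)=+1→X.O/O../.XX/.XO; (3,0)=+1→X.O/O../.X./XXO
ply 2: X.O/OX./.X./.XO is terminal -1 (O); from X.O/O../.X./.XO depth 6

value(X.O/O../.X./.XO, X) = +1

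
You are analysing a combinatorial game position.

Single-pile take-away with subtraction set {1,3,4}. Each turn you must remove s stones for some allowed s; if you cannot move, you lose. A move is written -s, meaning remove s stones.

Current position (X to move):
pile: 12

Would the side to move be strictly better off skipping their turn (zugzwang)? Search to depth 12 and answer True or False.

ply 1, X at 12 | -1=-1→11; -3=+1→9*; -4=-1→8
ply 2, O at 9 | -1=-1→8*; -3=-1→6; -4=-1→5
ply 3, X at 8 | -1=+1→7*; -3=-1→5; -4=-1→4
ply 4, O at 7 | -1=-1→6*; -3=-1→4; -4=-1→3
ply 5, X at 6 | -1=-1→5; -3=-1→3; -4=+1→2*
ply 6, O at 2 | -1=-1→1*
ply 7, X at 1 | -1=+1→0*
ply 8: 0 is terminal -1 (O); from 12 depth 12
suppose X passes — search the same position with O to move:
pass> ply 1, O at 12 | -1=-1→11; -3=+1→9*; -4=-1→8
pass> ply 2, X at 9 | -1=-1→8*; -3=-1→6; -4=-1→5
pass> ply 3, O at 8 | -1=+1→7*; -3=-1→5; -4=-1→4
pass> ply 4, X at 7 | -1=-1→6*; -3=-1→4; -4=-1→3
pass> ply 5, O at 6 | -1=-1→5; -3=-1→3; -4=+1→2*
pass> ply 6, X at 2 | -1=-1→1*
pass> ply 7, O at 1 | -1=+1→0*
pass> ply 8: 0 is terminal -1 (X); from 12 depth 12
for X: play +1, pass -1

zugzwang(12, X) = False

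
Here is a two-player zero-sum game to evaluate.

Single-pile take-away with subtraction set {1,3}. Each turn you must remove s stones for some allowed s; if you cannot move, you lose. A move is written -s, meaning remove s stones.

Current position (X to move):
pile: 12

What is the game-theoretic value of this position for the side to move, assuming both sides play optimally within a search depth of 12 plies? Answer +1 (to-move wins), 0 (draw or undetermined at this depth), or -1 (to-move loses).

value(12, X) = -1

[12] X move#1: -1:-1/11*, -3:-1/9
[11] O move#2: -1:+1/10*, -3:+1/8
[10] X move#3: -1:-1/9*, -3:-1/7
[9] O move#4: -1:+1/8*, -3:+1/6
[8] X move#5: -1:-1/7*, -3:-1/5
[7] O move#6: -1:+1/6*, -3:+1/4
[6] X move#7: -1:-1/5*, -3:-1/3
[5] O move#8: -1:+1/4*, -3:+1/2
[4] X move#9: -1:-1/3*, -3:-1/1
[3] O move#10: -1:+1/2*, -3:+1/0
[2] X move#11: -1:-1/1*
[1] O move#12: -1:+1/0*
[0] end (terminal -1, X#13); searched 12 to 12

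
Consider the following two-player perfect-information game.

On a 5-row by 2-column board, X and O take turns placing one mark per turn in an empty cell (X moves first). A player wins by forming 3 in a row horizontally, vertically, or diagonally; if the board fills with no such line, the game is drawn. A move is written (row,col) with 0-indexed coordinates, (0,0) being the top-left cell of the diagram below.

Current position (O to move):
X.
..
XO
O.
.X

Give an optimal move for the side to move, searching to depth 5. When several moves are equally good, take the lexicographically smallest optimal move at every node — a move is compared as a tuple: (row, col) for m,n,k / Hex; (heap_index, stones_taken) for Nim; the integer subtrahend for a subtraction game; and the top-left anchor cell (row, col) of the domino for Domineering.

O's best at [X./../XO/O./.X]: (1,0)

ply 1, O at X./../XO/O./.X | (0,1)=-1→XO/../XO/O./.X; (1,0)=+0→X./O./XO/O./.X*; (1,1)=-1→X./.O/XO/O./.X; (3,1)=-1→X./../XO/OO/.X; (4,0)=-1→X./../XO/O./OX
ply 2, X at X./O./XO/O./.X | (0,1)=+0→XX/O./XO/O./.X*; (1,1)=+0→X./OX/XO/O./.X; (3,1)=+0→X./O./XO/OX/.X; (4,0)=-1→X./O./XO/O./XX
ply 3, O at XX/O./XO/O./.X | (1,1)=+0→XX/OO/XO/O./.X*; (3,1)=+0→XX/O./XO/OO/.X; (4,0)=+0→XX/O./XO/O./OX
ply 4, X at XX/OO/XO/O./.X | (3,1)=+0→XX/OO/XO/OX/.X*; (4,0)=-1→XX/OO/XO/O./XX
ply 5, O at XX/OO/XO/OX/.X | (4,0)=+0→XX/OO/XO/OX/OX*
ply 6: XX/OO/XO/OX/OX is terminal +0 (X); from X./../XO/O./.X depth 5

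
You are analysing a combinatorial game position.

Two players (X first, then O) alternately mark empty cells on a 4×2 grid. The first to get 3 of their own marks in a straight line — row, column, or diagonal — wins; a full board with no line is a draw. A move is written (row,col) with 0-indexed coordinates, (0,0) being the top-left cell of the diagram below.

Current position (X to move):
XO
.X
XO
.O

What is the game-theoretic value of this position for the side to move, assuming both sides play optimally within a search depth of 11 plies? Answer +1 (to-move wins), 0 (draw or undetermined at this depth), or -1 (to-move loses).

value(XO/.X/XO/.O, X) = +1

ply 1, X at XO/.X/XO/.O | (1,0)=+1→XO/XX/XO/.O*; (3,0)=+0→XO/.X/XO/XO
ply 2: XO/XX/XO/.O is terminal -1 (O); from XO/.X/XO/.O depth 11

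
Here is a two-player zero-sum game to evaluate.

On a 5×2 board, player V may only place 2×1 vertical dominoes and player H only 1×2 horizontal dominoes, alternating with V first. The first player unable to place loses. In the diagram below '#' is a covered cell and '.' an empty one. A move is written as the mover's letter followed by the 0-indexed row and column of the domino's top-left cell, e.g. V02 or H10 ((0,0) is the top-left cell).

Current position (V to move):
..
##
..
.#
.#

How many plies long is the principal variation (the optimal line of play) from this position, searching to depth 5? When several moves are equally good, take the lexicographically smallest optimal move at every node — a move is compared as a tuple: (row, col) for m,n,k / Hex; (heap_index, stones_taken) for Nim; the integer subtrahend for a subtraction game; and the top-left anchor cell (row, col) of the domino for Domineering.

[../##/../.#/.#] V move#1: V20:-1/../##/#./##/.#*, V30:-1/../##/../##/##
[../##/#./##/.#] H move#2: H00:+1/##/##/#./##/.#*
[##/##/#./##/.#] end (terminal -1, V#3); searched ../##/../.#/.# to 5

PV length from [../##/../.#/.#]: 2 plies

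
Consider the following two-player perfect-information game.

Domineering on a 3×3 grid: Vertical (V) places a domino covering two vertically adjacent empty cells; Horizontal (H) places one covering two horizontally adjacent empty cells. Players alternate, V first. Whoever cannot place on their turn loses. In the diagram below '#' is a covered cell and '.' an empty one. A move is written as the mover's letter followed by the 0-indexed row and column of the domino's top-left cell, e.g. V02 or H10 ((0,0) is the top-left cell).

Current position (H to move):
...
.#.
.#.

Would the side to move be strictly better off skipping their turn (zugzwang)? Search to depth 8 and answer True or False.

zugzwang(.../.#./.#., H) = False

ply 1, H at .../.#./.#. | H00=-1→##./.#./.#.*; H01=-1→.##/.#./.#.
ply 2, V at ##./.#./.#. | V02=+1→###/.##/.#.*; V10=+1→##./##./##.; V12=+1→##./.##/.##
ply 3: ###/.##/.#. is terminal -1 (H); from .../.#./.#. depth 8
suppose H passes — search the same position with V to move:
pass> ply 1, V at .../.#./.#. | V00=+1→#../##./.#.*; V02=+1→..#/.##/.#.; V10=+1→.../##./##.; V12=+1→.../.##/.##
pass> ply 2, H at #../##./.#. | H01=-1→###/##./.#.*
pass> ply 3, V at ###/##./.#. | V12=+1→###/###/.##*
pass> ply 4: ###/###/.## is terminal -1 (H); from .../.#./.#. depth 8
for H: play -1, pass -1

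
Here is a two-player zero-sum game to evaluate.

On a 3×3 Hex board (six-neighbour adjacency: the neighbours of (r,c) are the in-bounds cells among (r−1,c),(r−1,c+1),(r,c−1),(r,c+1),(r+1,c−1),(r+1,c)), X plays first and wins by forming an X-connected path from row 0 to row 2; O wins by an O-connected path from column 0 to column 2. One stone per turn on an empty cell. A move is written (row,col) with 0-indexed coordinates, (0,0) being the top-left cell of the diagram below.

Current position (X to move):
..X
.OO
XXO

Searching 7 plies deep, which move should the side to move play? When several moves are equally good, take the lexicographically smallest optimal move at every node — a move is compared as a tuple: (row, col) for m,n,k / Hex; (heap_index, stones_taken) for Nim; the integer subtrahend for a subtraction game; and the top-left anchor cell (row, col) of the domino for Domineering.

[..X/.OO/XXO] X move#1: (0,0):-1/X.X/.OO/XXO, (0,1):-1/.XX/.OO/XXO, (1,0):+1/..X/XOO/XXO*
[..X/XOO/XXO] O move#2: (0,0):-1/O.X/XOO/XXO*, (0,1):-1/.OX/XOO/XXO
[O.X/XOO/XXO] X move#3: (0,1):+1/OXX/XOO/XXO*
[OXX/XOO/XXO] end (terminal -1, O#4); searched ..X/.OO/XXO to 7

X's best at [..X/.OO/XXO]: (1,0)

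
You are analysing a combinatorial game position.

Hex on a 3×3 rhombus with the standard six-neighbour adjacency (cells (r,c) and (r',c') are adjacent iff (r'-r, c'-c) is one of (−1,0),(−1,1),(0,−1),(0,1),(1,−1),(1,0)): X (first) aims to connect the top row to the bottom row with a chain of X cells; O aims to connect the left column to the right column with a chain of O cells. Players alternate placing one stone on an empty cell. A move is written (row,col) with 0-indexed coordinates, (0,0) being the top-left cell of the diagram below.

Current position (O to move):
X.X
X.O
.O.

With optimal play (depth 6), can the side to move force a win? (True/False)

O winning at [X.X/X.O/.O.]: True

ply 1, O at X.X/X.O/.O. | (0,1)=-1→XOX/X.O/.O.; (1,1)=-1→X.X/XOO/.O.; (2,0)=+1→X.X/X.O/OO.*; (2,2)=-1→X.X/X.O/.OO
ply 2: X.X/X.O/OO. is terminal -1 (X); from X.X/X.O/.O. depth 6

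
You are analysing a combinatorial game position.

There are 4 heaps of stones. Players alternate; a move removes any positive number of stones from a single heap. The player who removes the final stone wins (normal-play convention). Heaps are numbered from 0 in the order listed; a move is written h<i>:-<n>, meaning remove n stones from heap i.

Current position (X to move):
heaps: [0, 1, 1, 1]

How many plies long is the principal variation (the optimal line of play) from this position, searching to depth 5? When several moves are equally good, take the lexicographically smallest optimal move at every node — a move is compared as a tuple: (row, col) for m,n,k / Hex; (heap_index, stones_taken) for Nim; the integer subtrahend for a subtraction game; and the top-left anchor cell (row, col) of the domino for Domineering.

PV length from [(0,1,1,1)]: 3 plies

ply 1, X at (0,1,1,1) | h1:-1=+1→(0,0,1,1)*; h2:-1=+1→(0,1,0,1); h3:-1=+1→(0,1,1,0)
ply 2, O at (0,0,1,1) | h2:-1=-1→(0,0,0,1)*; h3:-1=-1→(0,0,1,0)
ply 3, X at (0,0,0,1) | h3:-1=+1→(0,0,0,0)*
ply 4: (0,0,0,0) is terminal -1 (O); from (0,1,1,1) depth 5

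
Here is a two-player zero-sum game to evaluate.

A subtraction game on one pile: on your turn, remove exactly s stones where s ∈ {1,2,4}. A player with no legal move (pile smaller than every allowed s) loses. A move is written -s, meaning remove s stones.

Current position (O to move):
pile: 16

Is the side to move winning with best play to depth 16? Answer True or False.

p1 O@[16]: -1[15]+1* -2[14]-1 -4[12]+1
p2 X@[15]: -1[14]-1* -2[13]-1 -4[11]-1
p3 O@[14]: -1[13]-1 -2[12]+1* -4[10]-1
p4 X@[12]: -1[11]-1* -2[10]-1 -4[8]-1
p5 O@[11]: -1[10]-1 -2[9]+1* -4[7]-1
p6 X@[9]: -1[8]-1* -2[7]-1 -4[5]-1
p7 O@[8]: -1[7]-1 -2[6]+1* -4[4]-1
p8 X@[6]: -1[5]-1* -2[4]-1 -4[2]-1
p9 O@[5]: -1[4]-1 -2[3]+1* -4[1]-1
p10 X@[3]: -1[2]-1* -2[1]-1
p11 O@[2]: -1[1]-1 -2[0]+1*
p12 X@[0] terminal -1; root [16] d16

O winning at [16]: True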